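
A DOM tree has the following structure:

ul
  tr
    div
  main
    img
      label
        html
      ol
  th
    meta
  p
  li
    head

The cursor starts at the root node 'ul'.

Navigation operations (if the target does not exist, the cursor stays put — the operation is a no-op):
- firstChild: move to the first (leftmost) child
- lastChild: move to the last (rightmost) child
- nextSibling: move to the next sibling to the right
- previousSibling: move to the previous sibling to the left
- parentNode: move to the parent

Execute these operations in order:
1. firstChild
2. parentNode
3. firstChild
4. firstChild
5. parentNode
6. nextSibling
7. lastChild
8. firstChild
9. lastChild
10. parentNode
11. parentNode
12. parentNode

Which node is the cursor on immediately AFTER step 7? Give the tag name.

Answer: img

Derivation:
After 1 (firstChild): tr
After 2 (parentNode): ul
After 3 (firstChild): tr
After 4 (firstChild): div
After 5 (parentNode): tr
After 6 (nextSibling): main
After 7 (lastChild): img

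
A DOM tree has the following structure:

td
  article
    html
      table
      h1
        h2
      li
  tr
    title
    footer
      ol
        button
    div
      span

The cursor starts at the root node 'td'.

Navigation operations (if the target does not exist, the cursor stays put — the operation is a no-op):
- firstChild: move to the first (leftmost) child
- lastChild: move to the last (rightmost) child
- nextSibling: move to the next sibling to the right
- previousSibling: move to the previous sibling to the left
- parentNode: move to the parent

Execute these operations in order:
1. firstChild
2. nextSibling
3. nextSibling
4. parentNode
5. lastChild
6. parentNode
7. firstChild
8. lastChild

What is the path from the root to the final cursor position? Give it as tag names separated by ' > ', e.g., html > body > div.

After 1 (firstChild): article
After 2 (nextSibling): tr
After 3 (nextSibling): tr (no-op, stayed)
After 4 (parentNode): td
After 5 (lastChild): tr
After 6 (parentNode): td
After 7 (firstChild): article
After 8 (lastChild): html

Answer: td > article > html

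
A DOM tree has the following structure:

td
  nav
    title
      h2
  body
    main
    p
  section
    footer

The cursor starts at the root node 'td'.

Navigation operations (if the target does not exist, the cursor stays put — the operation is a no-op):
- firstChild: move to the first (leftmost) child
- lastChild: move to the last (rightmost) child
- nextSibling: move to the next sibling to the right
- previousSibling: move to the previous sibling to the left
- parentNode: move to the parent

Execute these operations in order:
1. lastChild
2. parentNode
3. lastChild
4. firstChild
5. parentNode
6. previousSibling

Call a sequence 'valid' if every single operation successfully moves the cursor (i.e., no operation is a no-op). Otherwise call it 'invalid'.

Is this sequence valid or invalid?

Answer: valid

Derivation:
After 1 (lastChild): section
After 2 (parentNode): td
After 3 (lastChild): section
After 4 (firstChild): footer
After 5 (parentNode): section
After 6 (previousSibling): body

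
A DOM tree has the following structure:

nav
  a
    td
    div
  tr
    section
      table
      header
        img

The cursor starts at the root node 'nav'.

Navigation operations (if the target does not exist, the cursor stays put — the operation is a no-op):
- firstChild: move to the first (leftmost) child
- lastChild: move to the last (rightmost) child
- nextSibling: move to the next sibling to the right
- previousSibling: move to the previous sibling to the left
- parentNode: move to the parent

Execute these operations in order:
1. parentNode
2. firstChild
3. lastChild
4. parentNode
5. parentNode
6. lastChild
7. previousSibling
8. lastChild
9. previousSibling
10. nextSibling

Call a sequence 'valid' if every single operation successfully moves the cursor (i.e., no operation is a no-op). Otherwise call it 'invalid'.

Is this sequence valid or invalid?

Answer: invalid

Derivation:
After 1 (parentNode): nav (no-op, stayed)
After 2 (firstChild): a
After 3 (lastChild): div
After 4 (parentNode): a
After 5 (parentNode): nav
After 6 (lastChild): tr
After 7 (previousSibling): a
After 8 (lastChild): div
After 9 (previousSibling): td
After 10 (nextSibling): div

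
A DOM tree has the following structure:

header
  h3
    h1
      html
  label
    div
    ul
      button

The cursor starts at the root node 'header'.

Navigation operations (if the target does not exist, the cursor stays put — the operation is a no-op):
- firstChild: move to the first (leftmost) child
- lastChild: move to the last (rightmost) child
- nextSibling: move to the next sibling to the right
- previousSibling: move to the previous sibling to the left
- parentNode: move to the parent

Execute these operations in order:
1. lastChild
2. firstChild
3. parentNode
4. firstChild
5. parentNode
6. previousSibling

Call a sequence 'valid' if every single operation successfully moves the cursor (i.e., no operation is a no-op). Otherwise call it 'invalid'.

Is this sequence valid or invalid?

After 1 (lastChild): label
After 2 (firstChild): div
After 3 (parentNode): label
After 4 (firstChild): div
After 5 (parentNode): label
After 6 (previousSibling): h3

Answer: valid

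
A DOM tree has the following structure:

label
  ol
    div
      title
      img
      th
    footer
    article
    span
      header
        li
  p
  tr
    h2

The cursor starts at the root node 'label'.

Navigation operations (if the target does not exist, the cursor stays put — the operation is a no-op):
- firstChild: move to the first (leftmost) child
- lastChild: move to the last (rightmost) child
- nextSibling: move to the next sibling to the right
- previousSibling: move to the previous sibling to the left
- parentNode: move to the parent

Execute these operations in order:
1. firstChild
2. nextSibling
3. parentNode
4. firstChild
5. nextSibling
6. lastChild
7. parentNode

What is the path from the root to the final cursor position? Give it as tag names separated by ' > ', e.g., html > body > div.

After 1 (firstChild): ol
After 2 (nextSibling): p
After 3 (parentNode): label
After 4 (firstChild): ol
After 5 (nextSibling): p
After 6 (lastChild): p (no-op, stayed)
After 7 (parentNode): label

Answer: label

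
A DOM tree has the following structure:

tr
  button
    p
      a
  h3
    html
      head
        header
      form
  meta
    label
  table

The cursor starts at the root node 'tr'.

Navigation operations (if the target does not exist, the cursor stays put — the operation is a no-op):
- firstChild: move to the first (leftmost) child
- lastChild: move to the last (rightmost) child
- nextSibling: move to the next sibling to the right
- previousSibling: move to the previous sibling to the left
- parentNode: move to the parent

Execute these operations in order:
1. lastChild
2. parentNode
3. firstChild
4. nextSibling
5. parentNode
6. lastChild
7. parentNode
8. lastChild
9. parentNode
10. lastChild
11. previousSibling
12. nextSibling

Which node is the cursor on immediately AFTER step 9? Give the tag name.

Answer: tr

Derivation:
After 1 (lastChild): table
After 2 (parentNode): tr
After 3 (firstChild): button
After 4 (nextSibling): h3
After 5 (parentNode): tr
After 6 (lastChild): table
After 7 (parentNode): tr
After 8 (lastChild): table
After 9 (parentNode): tr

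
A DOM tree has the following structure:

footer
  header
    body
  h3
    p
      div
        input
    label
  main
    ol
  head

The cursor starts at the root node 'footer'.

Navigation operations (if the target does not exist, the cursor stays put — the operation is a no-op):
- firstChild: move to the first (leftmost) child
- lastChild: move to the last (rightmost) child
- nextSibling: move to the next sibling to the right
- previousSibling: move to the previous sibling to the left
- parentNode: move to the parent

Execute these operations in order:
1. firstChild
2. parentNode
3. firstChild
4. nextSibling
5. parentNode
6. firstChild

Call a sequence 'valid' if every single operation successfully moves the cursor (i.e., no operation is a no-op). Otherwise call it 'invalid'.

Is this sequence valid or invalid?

Answer: valid

Derivation:
After 1 (firstChild): header
After 2 (parentNode): footer
After 3 (firstChild): header
After 4 (nextSibling): h3
After 5 (parentNode): footer
After 6 (firstChild): header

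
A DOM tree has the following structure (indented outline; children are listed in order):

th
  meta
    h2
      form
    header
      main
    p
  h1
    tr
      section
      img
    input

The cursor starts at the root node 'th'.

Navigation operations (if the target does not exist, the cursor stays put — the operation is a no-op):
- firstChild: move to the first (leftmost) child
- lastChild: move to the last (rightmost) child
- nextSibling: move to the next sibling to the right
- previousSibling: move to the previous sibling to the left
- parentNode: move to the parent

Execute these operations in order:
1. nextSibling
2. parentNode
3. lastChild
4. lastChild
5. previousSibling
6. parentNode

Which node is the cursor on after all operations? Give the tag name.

Answer: h1

Derivation:
After 1 (nextSibling): th (no-op, stayed)
After 2 (parentNode): th (no-op, stayed)
After 3 (lastChild): h1
After 4 (lastChild): input
After 5 (previousSibling): tr
After 6 (parentNode): h1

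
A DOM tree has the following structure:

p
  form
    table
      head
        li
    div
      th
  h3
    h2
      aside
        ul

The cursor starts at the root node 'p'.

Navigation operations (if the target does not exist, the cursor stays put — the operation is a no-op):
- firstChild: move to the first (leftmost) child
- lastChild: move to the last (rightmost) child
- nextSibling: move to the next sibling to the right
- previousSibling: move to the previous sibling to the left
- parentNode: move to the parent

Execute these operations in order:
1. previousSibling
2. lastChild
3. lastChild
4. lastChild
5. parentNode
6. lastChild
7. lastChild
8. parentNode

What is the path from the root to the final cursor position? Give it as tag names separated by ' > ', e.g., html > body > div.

After 1 (previousSibling): p (no-op, stayed)
After 2 (lastChild): h3
After 3 (lastChild): h2
After 4 (lastChild): aside
After 5 (parentNode): h2
After 6 (lastChild): aside
After 7 (lastChild): ul
After 8 (parentNode): aside

Answer: p > h3 > h2 > aside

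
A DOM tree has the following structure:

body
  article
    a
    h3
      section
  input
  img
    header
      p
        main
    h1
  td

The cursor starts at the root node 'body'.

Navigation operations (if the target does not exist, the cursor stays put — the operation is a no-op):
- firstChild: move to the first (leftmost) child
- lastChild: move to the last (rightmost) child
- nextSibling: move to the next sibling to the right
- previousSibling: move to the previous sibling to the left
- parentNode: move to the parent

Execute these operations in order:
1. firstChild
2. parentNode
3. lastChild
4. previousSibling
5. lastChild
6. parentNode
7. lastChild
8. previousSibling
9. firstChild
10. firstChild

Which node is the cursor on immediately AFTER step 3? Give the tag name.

After 1 (firstChild): article
After 2 (parentNode): body
After 3 (lastChild): td

Answer: td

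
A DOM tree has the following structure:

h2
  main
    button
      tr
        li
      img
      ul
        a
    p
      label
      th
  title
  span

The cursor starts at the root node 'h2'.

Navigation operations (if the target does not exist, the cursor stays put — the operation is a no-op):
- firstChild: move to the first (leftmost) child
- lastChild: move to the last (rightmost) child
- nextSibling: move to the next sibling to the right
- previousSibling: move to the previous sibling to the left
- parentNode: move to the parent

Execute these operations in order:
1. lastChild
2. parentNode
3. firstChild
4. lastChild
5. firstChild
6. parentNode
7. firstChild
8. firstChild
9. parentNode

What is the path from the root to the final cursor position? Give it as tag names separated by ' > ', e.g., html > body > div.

Answer: h2 > main > p

Derivation:
After 1 (lastChild): span
After 2 (parentNode): h2
After 3 (firstChild): main
After 4 (lastChild): p
After 5 (firstChild): label
After 6 (parentNode): p
After 7 (firstChild): label
After 8 (firstChild): label (no-op, stayed)
After 9 (parentNode): p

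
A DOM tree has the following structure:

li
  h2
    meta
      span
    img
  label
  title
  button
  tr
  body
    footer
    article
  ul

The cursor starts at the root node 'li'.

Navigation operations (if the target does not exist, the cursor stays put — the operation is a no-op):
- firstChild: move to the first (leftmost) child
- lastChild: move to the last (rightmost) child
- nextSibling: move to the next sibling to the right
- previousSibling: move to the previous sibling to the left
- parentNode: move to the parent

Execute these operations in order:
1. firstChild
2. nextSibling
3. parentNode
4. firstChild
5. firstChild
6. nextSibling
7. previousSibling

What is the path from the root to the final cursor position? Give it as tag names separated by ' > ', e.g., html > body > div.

Answer: li > h2 > meta

Derivation:
After 1 (firstChild): h2
After 2 (nextSibling): label
After 3 (parentNode): li
After 4 (firstChild): h2
After 5 (firstChild): meta
After 6 (nextSibling): img
After 7 (previousSibling): meta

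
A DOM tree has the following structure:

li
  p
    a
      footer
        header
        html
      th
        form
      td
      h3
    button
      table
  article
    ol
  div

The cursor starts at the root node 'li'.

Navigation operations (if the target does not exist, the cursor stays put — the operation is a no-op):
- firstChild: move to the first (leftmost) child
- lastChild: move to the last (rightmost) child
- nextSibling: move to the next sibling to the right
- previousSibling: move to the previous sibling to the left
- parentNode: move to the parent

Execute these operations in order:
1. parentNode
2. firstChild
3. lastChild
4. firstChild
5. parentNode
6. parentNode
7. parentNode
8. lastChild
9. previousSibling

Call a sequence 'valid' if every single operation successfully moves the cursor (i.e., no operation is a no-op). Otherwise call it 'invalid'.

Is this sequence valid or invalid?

Answer: invalid

Derivation:
After 1 (parentNode): li (no-op, stayed)
After 2 (firstChild): p
After 3 (lastChild): button
After 4 (firstChild): table
After 5 (parentNode): button
After 6 (parentNode): p
After 7 (parentNode): li
After 8 (lastChild): div
After 9 (previousSibling): article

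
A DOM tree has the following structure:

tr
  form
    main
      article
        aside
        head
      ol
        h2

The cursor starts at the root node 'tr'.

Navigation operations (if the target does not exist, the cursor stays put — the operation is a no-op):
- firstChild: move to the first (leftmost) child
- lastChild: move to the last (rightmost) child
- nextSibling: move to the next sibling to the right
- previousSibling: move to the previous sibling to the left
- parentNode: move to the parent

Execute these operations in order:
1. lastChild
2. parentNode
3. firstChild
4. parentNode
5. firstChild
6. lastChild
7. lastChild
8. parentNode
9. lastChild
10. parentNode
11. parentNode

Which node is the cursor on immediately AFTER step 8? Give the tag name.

After 1 (lastChild): form
After 2 (parentNode): tr
After 3 (firstChild): form
After 4 (parentNode): tr
After 5 (firstChild): form
After 6 (lastChild): main
After 7 (lastChild): ol
After 8 (parentNode): main

Answer: main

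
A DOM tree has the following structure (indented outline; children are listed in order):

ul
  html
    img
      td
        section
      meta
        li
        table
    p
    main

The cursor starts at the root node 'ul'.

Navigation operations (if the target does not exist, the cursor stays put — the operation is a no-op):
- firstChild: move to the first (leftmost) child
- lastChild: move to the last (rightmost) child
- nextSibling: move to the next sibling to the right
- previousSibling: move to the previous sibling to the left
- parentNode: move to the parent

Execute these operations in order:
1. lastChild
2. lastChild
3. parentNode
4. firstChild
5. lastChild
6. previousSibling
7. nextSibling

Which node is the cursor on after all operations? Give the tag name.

Answer: meta

Derivation:
After 1 (lastChild): html
After 2 (lastChild): main
After 3 (parentNode): html
After 4 (firstChild): img
After 5 (lastChild): meta
After 6 (previousSibling): td
After 7 (nextSibling): meta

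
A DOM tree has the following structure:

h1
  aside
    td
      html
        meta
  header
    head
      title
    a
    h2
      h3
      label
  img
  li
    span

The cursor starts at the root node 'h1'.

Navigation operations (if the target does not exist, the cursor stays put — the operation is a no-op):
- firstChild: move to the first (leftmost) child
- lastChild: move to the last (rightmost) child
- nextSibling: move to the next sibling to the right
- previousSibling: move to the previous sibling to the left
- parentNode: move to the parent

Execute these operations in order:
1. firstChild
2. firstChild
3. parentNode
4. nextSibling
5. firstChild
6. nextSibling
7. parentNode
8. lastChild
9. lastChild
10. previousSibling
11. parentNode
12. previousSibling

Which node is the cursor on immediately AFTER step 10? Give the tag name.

Answer: h3

Derivation:
After 1 (firstChild): aside
After 2 (firstChild): td
After 3 (parentNode): aside
After 4 (nextSibling): header
After 5 (firstChild): head
After 6 (nextSibling): a
After 7 (parentNode): header
After 8 (lastChild): h2
After 9 (lastChild): label
After 10 (previousSibling): h3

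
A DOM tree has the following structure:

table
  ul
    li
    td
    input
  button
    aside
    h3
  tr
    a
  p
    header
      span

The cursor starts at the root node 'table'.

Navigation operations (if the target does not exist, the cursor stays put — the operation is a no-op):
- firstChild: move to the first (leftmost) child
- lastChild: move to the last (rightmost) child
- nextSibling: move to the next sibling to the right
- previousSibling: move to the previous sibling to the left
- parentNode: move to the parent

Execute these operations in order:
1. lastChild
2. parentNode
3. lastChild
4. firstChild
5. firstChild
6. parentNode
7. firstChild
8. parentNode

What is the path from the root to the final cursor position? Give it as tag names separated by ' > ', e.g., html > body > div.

After 1 (lastChild): p
After 2 (parentNode): table
After 3 (lastChild): p
After 4 (firstChild): header
After 5 (firstChild): span
After 6 (parentNode): header
After 7 (firstChild): span
After 8 (parentNode): header

Answer: table > p > header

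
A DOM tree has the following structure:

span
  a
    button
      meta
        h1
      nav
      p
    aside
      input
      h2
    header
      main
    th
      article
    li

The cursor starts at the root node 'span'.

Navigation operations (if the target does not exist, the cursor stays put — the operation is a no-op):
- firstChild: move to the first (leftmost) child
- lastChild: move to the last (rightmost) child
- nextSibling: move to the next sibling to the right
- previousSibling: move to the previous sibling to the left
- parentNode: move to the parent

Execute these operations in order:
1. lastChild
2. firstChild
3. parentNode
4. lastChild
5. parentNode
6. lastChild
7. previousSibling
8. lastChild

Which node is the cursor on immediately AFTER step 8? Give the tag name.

Answer: article

Derivation:
After 1 (lastChild): a
After 2 (firstChild): button
After 3 (parentNode): a
After 4 (lastChild): li
After 5 (parentNode): a
After 6 (lastChild): li
After 7 (previousSibling): th
After 8 (lastChild): article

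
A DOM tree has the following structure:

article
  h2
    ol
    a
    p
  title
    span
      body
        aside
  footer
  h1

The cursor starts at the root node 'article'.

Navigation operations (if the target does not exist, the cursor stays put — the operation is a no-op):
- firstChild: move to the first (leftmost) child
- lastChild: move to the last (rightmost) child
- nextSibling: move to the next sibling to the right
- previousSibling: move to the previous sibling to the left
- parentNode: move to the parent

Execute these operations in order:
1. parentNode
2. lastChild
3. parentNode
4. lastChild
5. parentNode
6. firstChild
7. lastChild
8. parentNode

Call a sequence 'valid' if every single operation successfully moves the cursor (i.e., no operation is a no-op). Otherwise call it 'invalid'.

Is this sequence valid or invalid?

After 1 (parentNode): article (no-op, stayed)
After 2 (lastChild): h1
After 3 (parentNode): article
After 4 (lastChild): h1
After 5 (parentNode): article
After 6 (firstChild): h2
After 7 (lastChild): p
After 8 (parentNode): h2

Answer: invalid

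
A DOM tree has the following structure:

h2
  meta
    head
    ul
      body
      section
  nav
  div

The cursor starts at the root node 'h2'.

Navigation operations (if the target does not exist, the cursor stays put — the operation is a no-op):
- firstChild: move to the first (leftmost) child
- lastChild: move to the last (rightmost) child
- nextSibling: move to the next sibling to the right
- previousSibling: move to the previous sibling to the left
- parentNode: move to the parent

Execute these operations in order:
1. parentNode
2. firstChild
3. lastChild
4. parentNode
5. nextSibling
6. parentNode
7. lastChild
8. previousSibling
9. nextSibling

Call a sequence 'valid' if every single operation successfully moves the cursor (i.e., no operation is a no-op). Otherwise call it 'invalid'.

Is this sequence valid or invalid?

Answer: invalid

Derivation:
After 1 (parentNode): h2 (no-op, stayed)
After 2 (firstChild): meta
After 3 (lastChild): ul
After 4 (parentNode): meta
After 5 (nextSibling): nav
After 6 (parentNode): h2
After 7 (lastChild): div
After 8 (previousSibling): nav
After 9 (nextSibling): div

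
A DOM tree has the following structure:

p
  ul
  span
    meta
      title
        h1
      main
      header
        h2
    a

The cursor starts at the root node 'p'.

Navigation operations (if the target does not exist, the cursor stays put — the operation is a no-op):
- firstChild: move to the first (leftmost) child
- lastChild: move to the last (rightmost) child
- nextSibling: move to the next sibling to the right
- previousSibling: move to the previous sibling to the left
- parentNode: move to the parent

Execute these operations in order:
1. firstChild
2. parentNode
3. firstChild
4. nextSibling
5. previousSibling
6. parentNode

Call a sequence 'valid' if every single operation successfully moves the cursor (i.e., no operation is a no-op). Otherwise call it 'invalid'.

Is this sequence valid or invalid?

Answer: valid

Derivation:
After 1 (firstChild): ul
After 2 (parentNode): p
After 3 (firstChild): ul
After 4 (nextSibling): span
After 5 (previousSibling): ul
After 6 (parentNode): p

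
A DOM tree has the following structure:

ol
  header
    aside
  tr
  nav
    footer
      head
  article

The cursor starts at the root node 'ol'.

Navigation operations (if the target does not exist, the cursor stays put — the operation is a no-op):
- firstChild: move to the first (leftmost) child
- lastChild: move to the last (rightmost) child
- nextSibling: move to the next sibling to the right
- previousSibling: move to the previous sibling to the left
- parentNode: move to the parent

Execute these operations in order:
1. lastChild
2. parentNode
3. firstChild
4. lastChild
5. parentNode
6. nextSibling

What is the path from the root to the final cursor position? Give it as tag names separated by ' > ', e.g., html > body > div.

Answer: ol > tr

Derivation:
After 1 (lastChild): article
After 2 (parentNode): ol
After 3 (firstChild): header
After 4 (lastChild): aside
After 5 (parentNode): header
After 6 (nextSibling): tr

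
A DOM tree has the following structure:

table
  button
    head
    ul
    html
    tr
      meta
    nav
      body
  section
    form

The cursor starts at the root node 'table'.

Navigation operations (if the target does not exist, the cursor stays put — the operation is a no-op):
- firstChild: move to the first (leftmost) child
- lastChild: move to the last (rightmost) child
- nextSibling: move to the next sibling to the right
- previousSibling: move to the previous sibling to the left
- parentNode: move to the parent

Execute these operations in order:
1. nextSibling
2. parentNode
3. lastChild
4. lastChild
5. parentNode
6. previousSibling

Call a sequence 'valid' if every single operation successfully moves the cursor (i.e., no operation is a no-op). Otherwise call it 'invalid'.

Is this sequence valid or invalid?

Answer: invalid

Derivation:
After 1 (nextSibling): table (no-op, stayed)
After 2 (parentNode): table (no-op, stayed)
After 3 (lastChild): section
After 4 (lastChild): form
After 5 (parentNode): section
After 6 (previousSibling): button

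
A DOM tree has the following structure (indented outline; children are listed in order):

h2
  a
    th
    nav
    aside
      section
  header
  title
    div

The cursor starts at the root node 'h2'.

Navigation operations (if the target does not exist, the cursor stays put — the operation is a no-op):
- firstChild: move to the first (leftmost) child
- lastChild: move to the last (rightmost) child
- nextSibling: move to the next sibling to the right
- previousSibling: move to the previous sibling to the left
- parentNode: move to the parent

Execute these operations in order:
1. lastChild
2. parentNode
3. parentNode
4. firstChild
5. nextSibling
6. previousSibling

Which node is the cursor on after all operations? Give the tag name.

After 1 (lastChild): title
After 2 (parentNode): h2
After 3 (parentNode): h2 (no-op, stayed)
After 4 (firstChild): a
After 5 (nextSibling): header
After 6 (previousSibling): a

Answer: a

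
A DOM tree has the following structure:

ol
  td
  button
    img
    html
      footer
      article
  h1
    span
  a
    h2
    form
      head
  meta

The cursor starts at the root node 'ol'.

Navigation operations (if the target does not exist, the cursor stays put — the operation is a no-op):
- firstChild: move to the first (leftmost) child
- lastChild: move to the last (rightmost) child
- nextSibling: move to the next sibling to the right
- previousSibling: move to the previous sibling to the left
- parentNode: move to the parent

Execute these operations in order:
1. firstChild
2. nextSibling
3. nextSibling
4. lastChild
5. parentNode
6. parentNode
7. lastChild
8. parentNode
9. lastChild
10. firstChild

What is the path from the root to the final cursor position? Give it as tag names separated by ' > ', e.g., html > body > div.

Answer: ol > meta

Derivation:
After 1 (firstChild): td
After 2 (nextSibling): button
After 3 (nextSibling): h1
After 4 (lastChild): span
After 5 (parentNode): h1
After 6 (parentNode): ol
After 7 (lastChild): meta
After 8 (parentNode): ol
After 9 (lastChild): meta
After 10 (firstChild): meta (no-op, stayed)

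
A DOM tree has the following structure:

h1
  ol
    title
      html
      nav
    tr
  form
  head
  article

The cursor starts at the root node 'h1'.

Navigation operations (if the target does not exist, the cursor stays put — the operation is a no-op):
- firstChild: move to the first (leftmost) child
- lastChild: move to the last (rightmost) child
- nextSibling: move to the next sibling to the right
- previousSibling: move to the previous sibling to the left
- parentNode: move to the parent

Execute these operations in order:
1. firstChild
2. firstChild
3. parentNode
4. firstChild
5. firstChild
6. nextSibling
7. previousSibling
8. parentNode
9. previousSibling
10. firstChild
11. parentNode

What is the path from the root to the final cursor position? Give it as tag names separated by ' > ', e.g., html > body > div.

After 1 (firstChild): ol
After 2 (firstChild): title
After 3 (parentNode): ol
After 4 (firstChild): title
After 5 (firstChild): html
After 6 (nextSibling): nav
After 7 (previousSibling): html
After 8 (parentNode): title
After 9 (previousSibling): title (no-op, stayed)
After 10 (firstChild): html
After 11 (parentNode): title

Answer: h1 > ol > title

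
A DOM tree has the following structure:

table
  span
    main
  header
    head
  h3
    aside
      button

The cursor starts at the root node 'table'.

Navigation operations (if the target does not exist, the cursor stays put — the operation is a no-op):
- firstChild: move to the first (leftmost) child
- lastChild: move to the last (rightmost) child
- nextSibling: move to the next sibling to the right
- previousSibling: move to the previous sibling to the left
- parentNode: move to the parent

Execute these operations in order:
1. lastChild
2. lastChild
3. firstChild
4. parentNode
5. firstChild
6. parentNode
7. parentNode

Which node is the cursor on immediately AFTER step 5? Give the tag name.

Answer: button

Derivation:
After 1 (lastChild): h3
After 2 (lastChild): aside
After 3 (firstChild): button
After 4 (parentNode): aside
After 5 (firstChild): button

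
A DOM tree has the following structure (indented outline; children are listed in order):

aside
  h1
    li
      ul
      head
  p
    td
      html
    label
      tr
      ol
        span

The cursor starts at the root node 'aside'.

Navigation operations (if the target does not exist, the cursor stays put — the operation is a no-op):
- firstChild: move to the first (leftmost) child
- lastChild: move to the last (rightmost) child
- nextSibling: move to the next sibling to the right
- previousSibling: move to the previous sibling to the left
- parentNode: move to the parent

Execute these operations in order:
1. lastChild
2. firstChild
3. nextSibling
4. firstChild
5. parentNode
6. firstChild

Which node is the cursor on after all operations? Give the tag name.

After 1 (lastChild): p
After 2 (firstChild): td
After 3 (nextSibling): label
After 4 (firstChild): tr
After 5 (parentNode): label
After 6 (firstChild): tr

Answer: tr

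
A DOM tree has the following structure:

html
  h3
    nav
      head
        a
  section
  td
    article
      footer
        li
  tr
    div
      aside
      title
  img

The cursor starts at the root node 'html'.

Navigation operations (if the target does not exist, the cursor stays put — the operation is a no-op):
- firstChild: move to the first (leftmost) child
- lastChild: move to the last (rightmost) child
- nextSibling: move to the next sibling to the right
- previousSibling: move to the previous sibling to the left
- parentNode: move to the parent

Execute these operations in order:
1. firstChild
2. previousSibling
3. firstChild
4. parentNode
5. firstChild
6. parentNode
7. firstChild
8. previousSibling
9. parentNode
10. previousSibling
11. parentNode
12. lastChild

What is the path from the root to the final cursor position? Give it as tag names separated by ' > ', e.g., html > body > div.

After 1 (firstChild): h3
After 2 (previousSibling): h3 (no-op, stayed)
After 3 (firstChild): nav
After 4 (parentNode): h3
After 5 (firstChild): nav
After 6 (parentNode): h3
After 7 (firstChild): nav
After 8 (previousSibling): nav (no-op, stayed)
After 9 (parentNode): h3
After 10 (previousSibling): h3 (no-op, stayed)
After 11 (parentNode): html
After 12 (lastChild): img

Answer: html > img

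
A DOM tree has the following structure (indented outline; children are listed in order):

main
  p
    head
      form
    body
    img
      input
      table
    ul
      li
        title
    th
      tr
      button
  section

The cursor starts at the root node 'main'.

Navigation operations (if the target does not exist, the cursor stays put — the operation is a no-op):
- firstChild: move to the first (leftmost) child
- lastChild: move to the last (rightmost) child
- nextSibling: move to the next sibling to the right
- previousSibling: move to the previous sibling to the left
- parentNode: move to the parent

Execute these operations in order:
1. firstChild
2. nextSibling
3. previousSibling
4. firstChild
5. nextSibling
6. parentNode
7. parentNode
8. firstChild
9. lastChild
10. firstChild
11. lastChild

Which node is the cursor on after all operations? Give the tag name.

After 1 (firstChild): p
After 2 (nextSibling): section
After 3 (previousSibling): p
After 4 (firstChild): head
After 5 (nextSibling): body
After 6 (parentNode): p
After 7 (parentNode): main
After 8 (firstChild): p
After 9 (lastChild): th
After 10 (firstChild): tr
After 11 (lastChild): tr (no-op, stayed)

Answer: tr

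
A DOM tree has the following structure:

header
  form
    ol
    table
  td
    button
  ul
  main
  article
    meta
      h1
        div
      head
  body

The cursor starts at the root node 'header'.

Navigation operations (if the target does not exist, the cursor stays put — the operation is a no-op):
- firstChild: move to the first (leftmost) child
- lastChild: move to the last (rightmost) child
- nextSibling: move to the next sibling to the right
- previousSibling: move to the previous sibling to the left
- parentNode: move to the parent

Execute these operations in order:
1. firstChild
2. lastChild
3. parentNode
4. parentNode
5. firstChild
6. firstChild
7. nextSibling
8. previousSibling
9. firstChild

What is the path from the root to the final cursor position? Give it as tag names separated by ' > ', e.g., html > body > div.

Answer: header > form > ol

Derivation:
After 1 (firstChild): form
After 2 (lastChild): table
After 3 (parentNode): form
After 4 (parentNode): header
After 5 (firstChild): form
After 6 (firstChild): ol
After 7 (nextSibling): table
After 8 (previousSibling): ol
After 9 (firstChild): ol (no-op, stayed)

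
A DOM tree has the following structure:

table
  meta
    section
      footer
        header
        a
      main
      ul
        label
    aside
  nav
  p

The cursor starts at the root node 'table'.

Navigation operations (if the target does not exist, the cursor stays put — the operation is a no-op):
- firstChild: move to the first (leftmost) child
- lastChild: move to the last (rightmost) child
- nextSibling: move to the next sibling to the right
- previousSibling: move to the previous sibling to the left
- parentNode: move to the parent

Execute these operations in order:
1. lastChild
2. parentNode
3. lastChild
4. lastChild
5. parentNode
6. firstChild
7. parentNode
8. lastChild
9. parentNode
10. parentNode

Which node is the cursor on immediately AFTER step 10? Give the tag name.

Answer: table

Derivation:
After 1 (lastChild): p
After 2 (parentNode): table
After 3 (lastChild): p
After 4 (lastChild): p (no-op, stayed)
After 5 (parentNode): table
After 6 (firstChild): meta
After 7 (parentNode): table
After 8 (lastChild): p
After 9 (parentNode): table
After 10 (parentNode): table (no-op, stayed)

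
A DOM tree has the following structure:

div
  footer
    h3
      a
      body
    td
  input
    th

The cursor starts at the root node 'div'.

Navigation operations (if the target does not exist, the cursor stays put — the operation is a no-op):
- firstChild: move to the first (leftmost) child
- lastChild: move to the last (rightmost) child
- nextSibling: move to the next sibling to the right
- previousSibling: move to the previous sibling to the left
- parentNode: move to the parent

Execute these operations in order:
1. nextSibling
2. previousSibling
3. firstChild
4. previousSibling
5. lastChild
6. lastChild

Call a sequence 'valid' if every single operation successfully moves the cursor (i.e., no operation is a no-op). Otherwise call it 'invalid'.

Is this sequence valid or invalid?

Answer: invalid

Derivation:
After 1 (nextSibling): div (no-op, stayed)
After 2 (previousSibling): div (no-op, stayed)
After 3 (firstChild): footer
After 4 (previousSibling): footer (no-op, stayed)
After 5 (lastChild): td
After 6 (lastChild): td (no-op, stayed)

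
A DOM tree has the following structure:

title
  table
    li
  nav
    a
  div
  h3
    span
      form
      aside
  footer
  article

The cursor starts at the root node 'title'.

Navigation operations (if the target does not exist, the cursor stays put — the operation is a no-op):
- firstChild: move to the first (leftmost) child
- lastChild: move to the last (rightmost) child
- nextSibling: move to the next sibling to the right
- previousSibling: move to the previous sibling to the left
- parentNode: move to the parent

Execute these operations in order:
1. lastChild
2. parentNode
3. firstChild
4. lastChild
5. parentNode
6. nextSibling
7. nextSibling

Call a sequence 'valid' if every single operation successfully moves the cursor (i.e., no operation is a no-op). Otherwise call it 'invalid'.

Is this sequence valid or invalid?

After 1 (lastChild): article
After 2 (parentNode): title
After 3 (firstChild): table
After 4 (lastChild): li
After 5 (parentNode): table
After 6 (nextSibling): nav
After 7 (nextSibling): div

Answer: valid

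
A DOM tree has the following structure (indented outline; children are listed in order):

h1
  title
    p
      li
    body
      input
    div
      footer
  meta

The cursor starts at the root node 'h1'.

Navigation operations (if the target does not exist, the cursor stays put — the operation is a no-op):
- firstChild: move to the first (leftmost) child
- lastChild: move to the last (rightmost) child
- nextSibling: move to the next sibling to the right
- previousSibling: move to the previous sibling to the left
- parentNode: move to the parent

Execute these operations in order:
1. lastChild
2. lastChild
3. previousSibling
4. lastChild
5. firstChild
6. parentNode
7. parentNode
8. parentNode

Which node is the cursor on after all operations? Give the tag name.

After 1 (lastChild): meta
After 2 (lastChild): meta (no-op, stayed)
After 3 (previousSibling): title
After 4 (lastChild): div
After 5 (firstChild): footer
After 6 (parentNode): div
After 7 (parentNode): title
After 8 (parentNode): h1

Answer: h1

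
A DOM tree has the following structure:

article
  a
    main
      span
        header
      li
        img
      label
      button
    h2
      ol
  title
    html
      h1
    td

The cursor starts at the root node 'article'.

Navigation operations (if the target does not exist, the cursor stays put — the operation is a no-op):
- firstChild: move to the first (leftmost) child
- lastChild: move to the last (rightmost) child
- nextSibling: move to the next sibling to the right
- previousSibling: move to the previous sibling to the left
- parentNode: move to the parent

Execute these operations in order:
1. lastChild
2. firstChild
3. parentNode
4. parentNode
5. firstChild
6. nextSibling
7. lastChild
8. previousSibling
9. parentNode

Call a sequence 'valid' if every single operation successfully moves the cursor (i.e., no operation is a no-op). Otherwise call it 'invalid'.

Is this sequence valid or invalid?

Answer: valid

Derivation:
After 1 (lastChild): title
After 2 (firstChild): html
After 3 (parentNode): title
After 4 (parentNode): article
After 5 (firstChild): a
After 6 (nextSibling): title
After 7 (lastChild): td
After 8 (previousSibling): html
After 9 (parentNode): title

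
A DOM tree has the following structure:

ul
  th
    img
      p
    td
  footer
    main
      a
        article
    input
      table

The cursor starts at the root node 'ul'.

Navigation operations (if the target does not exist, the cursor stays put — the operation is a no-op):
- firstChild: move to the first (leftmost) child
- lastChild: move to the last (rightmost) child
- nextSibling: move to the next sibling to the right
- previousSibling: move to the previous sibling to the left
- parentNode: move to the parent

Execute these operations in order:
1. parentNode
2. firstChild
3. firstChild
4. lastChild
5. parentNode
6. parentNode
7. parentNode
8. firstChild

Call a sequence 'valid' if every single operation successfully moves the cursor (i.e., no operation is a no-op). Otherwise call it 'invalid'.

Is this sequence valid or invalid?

Answer: invalid

Derivation:
After 1 (parentNode): ul (no-op, stayed)
After 2 (firstChild): th
After 3 (firstChild): img
After 4 (lastChild): p
After 5 (parentNode): img
After 6 (parentNode): th
After 7 (parentNode): ul
After 8 (firstChild): th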